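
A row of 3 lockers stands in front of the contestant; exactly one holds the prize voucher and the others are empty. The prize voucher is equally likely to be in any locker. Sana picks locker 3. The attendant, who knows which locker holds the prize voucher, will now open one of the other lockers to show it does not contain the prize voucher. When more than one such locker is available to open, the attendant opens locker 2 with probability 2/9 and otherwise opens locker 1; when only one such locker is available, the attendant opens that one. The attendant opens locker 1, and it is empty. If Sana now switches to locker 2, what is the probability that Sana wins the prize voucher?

Consider each possible location of the prize voucher in turn.
If it is in locker 1 (prior 1/3): the attendant opened locker 1, so this case is ruled out; weight (1/3)·0 = 0.
If it is in locker 2 (prior 1/3): only locker 1 is available, probability 1; weight (1/3)·1 = 1/3.
If it is in locker 3 (prior 1/3): locker 2 is available but not opened, probability 7/9; weight (1/3)·(7/9) = 7/27.
The weights sum to 16/27.
So P(the prize voucher in locker 2 | the attendant opened locker 1) = (1/3) / (16/27) = 9/16.

9/16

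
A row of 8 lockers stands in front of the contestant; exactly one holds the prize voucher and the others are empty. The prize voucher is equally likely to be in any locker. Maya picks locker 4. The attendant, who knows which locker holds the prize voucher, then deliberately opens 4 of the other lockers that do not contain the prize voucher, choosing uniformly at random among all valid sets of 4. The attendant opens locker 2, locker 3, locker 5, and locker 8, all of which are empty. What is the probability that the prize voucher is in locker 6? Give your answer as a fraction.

Apply Bayes' rule, conditioning on where the prize voucher actually is.
If it is in any of lockers 1, 6, and 7 (prior 1/8 each): the attendant has 15 equally likely choices, so probability 1/15; weight (1/8)·(1/15) = 1/120 each.
If it is in any of lockers 2, 3, 5, and 8 (prior 1/8 each): that locker was opened and seen not to hold the prize — ruled out; weight (1/8)·0 = 0 each.
If it is in locker 4 (prior 1/8): the attendant has 35 equally likely choices, so probability 1/35; weight (1/8)·(1/35) = 1/280.
The weights sum to 1/35.
So P(the prize voucher in locker 6 | the attendant opened locker 2, locker 3, locker 5, and locker 8) = (1/120) / (1/35) = 7/24.

7/24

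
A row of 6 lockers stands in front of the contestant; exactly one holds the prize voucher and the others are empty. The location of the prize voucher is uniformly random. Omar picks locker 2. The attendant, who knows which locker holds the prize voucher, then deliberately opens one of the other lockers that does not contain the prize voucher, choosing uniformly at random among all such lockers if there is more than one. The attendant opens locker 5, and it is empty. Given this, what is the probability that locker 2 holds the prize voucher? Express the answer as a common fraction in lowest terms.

1/6

Consider each possible location of the prize voucher in turn.
If it is in any of lockers 1, 3, 4, and 6 (prior 1/6 each): the attendant has 4 equally likely choices, so probability 1/4; weight (1/6)·(1/4) = 1/24 each.
If it is in locker 2 (prior 1/6): the attendant has 5 equally likely choices, so probability 1/5; weight (1/6)·(1/5) = 1/30.
If it is in locker 5 (prior 1/6): the attendant opened locker 5, so this case is ruled out; weight (1/6)·0 = 0.
The weights sum to 1/5.
So P(the prize voucher in locker 2 | the attendant opened locker 5) = (1/30) / (1/5) = 1/6.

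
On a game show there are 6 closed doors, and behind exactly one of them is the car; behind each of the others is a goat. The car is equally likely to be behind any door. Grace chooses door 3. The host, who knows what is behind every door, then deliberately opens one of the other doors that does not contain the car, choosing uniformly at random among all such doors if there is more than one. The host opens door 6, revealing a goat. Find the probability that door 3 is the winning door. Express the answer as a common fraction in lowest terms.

1/6

Condition on the true location of the car.
If it is behind any of doors 1, 2, 4, and 5 (prior 1/6 each): the host has 4 equally likely choices, so probability 1/4; weight (1/6)·(1/4) = 1/24 each.
If it is behind door 3 (prior 1/6): the host has 5 equally likely choices, so probability 1/5; weight (1/6)·(1/5) = 1/30.
If it is behind door 6 (prior 1/6): the host opened door 6, so this case is ruled out; weight (1/6)·0 = 0.
The weights sum to 1/5.
So P(the car behind door 3 | the host opened door 6) = (1/30) / (1/5) = 1/6.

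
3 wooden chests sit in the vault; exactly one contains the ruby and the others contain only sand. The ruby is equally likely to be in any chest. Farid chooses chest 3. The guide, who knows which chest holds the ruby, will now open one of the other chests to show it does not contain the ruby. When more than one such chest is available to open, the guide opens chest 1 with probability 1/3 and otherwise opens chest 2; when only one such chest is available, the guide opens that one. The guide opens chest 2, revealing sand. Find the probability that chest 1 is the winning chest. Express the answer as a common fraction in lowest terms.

3/5

Condition on the true location of the ruby.
If it is in chest 1 (prior 1/3): only chest 2 is available, probability 1; weight (1/3)·1 = 1/3.
If it is in chest 2 (prior 1/3): the guide opened chest 2, so this case is ruled out; weight (1/3)·0 = 0.
If it is in chest 3 (prior 1/3): chest 1 is available but not opened, probability 2/3; weight (1/3)·(2/3) = 2/9.
The weights sum to 5/9.
So P(the ruby in chest 1 | the guide opened chest 2) = (1/3) / (5/9) = 3/5.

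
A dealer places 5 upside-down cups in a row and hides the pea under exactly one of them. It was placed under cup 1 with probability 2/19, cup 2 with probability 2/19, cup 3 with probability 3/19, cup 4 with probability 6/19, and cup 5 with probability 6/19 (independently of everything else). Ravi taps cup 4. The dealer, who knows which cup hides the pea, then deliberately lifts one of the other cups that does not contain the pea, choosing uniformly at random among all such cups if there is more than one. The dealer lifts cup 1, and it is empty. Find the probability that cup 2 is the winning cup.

4/31

Apply Bayes' rule, conditioning on where the pea actually is.
If it is under cup 1 (prior 2/19): the dealer opened cup 1, so this case is ruled out; weight (2/19)·0 = 0.
If it is under cup 2 (prior 2/19): the dealer has 3 equally likely choices, so probability 1/3; weight (2/19)·(1/3) = 2/57.
If it is under cup 3 (prior 3/19): the dealer has 3 equally likely choices, so probability 1/3; weight (3/19)·(1/3) = 1/19.
If it is under cup 4 (prior 6/19): the dealer has 4 equally likely choices, so probability 1/4; weight (6/19)·(1/4) = 3/38.
If it is under cup 5 (prior 6/19): the dealer has 3 equally likely choices, so probability 1/3; weight (6/19)·(1/3) = 2/19.
The weights sum to 31/114.
So P(the pea under cup 2 | the dealer opened cup 1) = (2/57) / (31/114) = 4/31.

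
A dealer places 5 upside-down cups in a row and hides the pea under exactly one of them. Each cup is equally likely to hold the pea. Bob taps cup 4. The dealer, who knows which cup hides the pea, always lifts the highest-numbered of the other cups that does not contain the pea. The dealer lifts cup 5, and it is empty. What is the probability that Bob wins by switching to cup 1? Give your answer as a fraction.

1/4

Apply Bayes' rule, conditioning on where the pea actually is.
If it is under any of cups 1, 2, 3, and 4 (prior 1/5 each): cup 5 is the highest-numbered option available, probability 1; weight (1/5)·1 = 1/5 each.
If it is under cup 5 (prior 1/5): the dealer opened cup 5, so this case is ruled out; weight (1/5)·0 = 0.
The weights sum to 4/5.
So P(the pea under cup 1 | the dealer opened cup 5) = (1/5) / (4/5) = 1/4.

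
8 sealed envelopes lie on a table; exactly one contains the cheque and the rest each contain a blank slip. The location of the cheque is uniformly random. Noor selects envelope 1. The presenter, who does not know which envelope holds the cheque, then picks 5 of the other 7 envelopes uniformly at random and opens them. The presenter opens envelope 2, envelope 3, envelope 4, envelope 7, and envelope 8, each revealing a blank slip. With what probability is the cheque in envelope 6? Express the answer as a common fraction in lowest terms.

Consider each possible location of the cheque in turn.
If it is in any of envelopes 1, 5, and 6 (prior 1/8 each): the presenter picks exactly this set with probability 1/21 regardless, and none is the prize; weight (1/8)·(1/21) = 1/168 each.
If it is in any of envelopes 2, 3, 4, 7, and 8 (prior 1/8 each): that envelope was opened and seen not to hold the prize — ruled out; weight (1/8)·0 = 0 each.
The weights sum to 1/56.
So P(the cheque in envelope 6 | the presenter opened envelope 2, envelope 3, envelope 4, envelope 7, and envelope 8) = (1/168) / (1/56) = 1/3.

1/3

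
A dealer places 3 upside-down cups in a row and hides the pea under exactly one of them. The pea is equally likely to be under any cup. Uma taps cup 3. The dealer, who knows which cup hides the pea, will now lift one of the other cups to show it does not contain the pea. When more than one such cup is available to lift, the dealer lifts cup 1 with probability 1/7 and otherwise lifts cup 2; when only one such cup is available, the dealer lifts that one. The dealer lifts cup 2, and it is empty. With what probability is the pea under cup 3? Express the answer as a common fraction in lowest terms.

Apply Bayes' rule, conditioning on where the pea actually is.
If it is under cup 1 (prior 1/3): only cup 2 is available, probability 1; weight (1/3)·1 = 1/3.
If it is under cup 2 (prior 1/3): the dealer opened cup 2, so this case is ruled out; weight (1/3)·0 = 0.
If it is under cup 3 (prior 1/3): cup 1 is available but not opened, probability 6/7; weight (1/3)·(6/7) = 2/7.
The weights sum to 13/21.
So P(the pea under cup 3 | the dealer opened cup 2) = (2/7) / (13/21) = 6/13.

6/13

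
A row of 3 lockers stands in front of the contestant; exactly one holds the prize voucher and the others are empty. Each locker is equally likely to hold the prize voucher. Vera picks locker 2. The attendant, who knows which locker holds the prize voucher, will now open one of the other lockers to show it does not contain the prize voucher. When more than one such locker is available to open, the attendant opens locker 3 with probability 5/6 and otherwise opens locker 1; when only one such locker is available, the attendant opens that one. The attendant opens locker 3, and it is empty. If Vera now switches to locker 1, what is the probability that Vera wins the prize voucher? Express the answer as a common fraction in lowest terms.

6/11

Apply Bayes' rule, conditioning on where the prize voucher actually is.
If it is in locker 1 (prior 1/3): only locker 3 is available, probability 1; weight (1/3)·1 = 1/3.
If it is in locker 2 (prior 1/3): locker 3 is available, opened with probability 5/6; weight (1/3)·(5/6) = 5/18.
If it is in locker 3 (prior 1/3): the attendant opened locker 3, so this case is ruled out; weight (1/3)·0 = 0.
The weights sum to 11/18.
So P(the prize voucher in locker 1 | the attendant opened locker 3) = (1/3) / (11/18) = 6/11.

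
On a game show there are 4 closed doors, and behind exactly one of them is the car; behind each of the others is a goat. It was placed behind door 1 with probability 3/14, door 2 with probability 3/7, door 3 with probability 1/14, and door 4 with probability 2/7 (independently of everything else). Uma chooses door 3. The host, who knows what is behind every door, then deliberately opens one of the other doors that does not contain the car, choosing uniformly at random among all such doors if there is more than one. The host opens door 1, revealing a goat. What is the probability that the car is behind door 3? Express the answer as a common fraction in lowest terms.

Condition on the true location of the car.
If it is behind door 1 (prior 3/14): the host opened door 1, so this case is ruled out; weight (3/14)·0 = 0.
If it is behind door 2 (prior 3/7): the host has 2 equally likely choices, so probability 1/2; weight (3/7)·(1/2) = 3/14.
If it is behind door 3 (prior 1/14): the host has 3 equally likely choices, so probability 1/3; weight (1/14)·(1/3) = 1/42.
If it is behind door 4 (prior 2/7): the host has 2 equally likely choices, so probability 1/2; weight (2/7)·(1/2) = 1/7.
The weights sum to 8/21.
So P(the car behind door 3 | the host opened door 1) = (1/42) / (8/21) = 1/16.

1/16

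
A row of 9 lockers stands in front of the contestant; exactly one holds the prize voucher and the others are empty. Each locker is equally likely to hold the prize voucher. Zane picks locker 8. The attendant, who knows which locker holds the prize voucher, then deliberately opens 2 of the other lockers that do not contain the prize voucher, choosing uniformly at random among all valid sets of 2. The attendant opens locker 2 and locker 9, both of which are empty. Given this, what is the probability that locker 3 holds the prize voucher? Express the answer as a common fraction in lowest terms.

Consider each possible location of the prize voucher in turn.
If it is in any of lockers 1, 3, 4, 5, 6, and 7 (prior 1/9 each): the attendant has 21 equally likely choices, so probability 1/21; weight (1/9)·(1/21) = 1/189 each.
If it is in either of lockers 2 and 9 (prior 1/9 each): that locker was opened and seen not to hold the prize — ruled out; weight (1/9)·0 = 0 each.
If it is in locker 8 (prior 1/9): the attendant has 28 equally likely choices, so probability 1/28; weight (1/9)·(1/28) = 1/252.
The weights sum to 1/28.
So P(the prize voucher in locker 3 | the attendant opened locker 2 and locker 9) = (1/189) / (1/28) = 4/27.

4/27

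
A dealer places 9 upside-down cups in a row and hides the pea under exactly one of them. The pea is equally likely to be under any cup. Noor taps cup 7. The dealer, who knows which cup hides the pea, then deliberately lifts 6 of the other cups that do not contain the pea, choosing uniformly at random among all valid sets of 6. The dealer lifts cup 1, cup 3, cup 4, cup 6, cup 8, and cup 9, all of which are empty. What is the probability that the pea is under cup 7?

1/9

Condition on the true location of the pea.
If it is under any of cups 1, 3, 4, 6, 8, and 9 (prior 1/9 each): that cup was opened and seen not to hold the prize — ruled out; weight (1/9)·0 = 0 each.
If it is under either of cups 2 and 5 (prior 1/9 each): the dealer has 7 equally likely choices, so probability 1/7; weight (1/9)·(1/7) = 1/63 each.
If it is under cup 7 (prior 1/9): the dealer has 28 equally likely choices, so probability 1/28; weight (1/9)·(1/28) = 1/252.
The weights sum to 1/28.
So P(the pea under cup 7 | the dealer opened cup 1, cup 3, cup 4, cup 6, cup 8, and cup 9) = (1/252) / (1/28) = 1/9.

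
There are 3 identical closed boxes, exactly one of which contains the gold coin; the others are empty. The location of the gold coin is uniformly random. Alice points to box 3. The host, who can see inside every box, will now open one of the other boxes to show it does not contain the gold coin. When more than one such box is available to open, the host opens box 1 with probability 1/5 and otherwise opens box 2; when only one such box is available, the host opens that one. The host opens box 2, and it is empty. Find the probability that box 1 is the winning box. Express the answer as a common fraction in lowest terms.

Condition on the true location of the gold coin.
If it is in box 1 (prior 1/3): only box 2 is available, probability 1; weight (1/3)·1 = 1/3.
If it is in box 2 (prior 1/3): the host opened box 2, so this case is ruled out; weight (1/3)·0 = 0.
If it is in box 3 (prior 1/3): box 1 is available but not opened, probability 4/5; weight (1/3)·(4/5) = 4/15.
The weights sum to 3/5.
So P(the gold coin in box 1 | the host opened box 2) = (1/3) / (3/5) = 5/9.

5/9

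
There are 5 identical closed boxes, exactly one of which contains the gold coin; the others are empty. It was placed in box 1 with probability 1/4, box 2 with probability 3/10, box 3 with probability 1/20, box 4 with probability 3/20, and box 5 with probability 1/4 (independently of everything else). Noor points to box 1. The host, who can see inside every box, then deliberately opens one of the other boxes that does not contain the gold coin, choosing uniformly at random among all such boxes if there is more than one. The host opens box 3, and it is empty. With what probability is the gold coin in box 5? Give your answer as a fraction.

Apply Bayes' rule, conditioning on where the gold coin actually is.
If it is in box 1 (prior 1/4): the host has 4 equally likely choices, so probability 1/4; weight (1/4)·(1/4) = 1/16.
If it is in box 2 (prior 3/10): the host has 3 equally likely choices, so probability 1/3; weight (3/10)·(1/3) = 1/10.
If it is in box 3 (prior 1/20): the host opened box 3, so this case is ruled out; weight (1/20)·0 = 0.
If it is in box 4 (prior 3/20): the host has 3 equally likely choices, so probability 1/3; weight (3/20)·(1/3) = 1/20.
If it is in box 5 (prior 1/4): the host has 3 equally likely choices, so probability 1/3; weight (1/4)·(1/3) = 1/12.
The weights sum to 71/240.
So P(the gold coin in box 5 | the host opened box 3) = (1/12) / (71/240) = 20/71.

20/71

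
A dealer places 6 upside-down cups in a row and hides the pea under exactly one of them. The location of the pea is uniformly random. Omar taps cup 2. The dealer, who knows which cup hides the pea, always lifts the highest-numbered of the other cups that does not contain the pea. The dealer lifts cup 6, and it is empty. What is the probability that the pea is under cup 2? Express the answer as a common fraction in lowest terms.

Condition on the true location of the pea.
If it is under any of cups 1, 2, 3, 4, and 5 (prior 1/6 each): cup 6 is the highest-numbered option available, probability 1; weight (1/6)·1 = 1/6 each.
If it is under cup 6 (prior 1/6): the dealer opened cup 6, so this case is ruled out; weight (1/6)·0 = 0.
The weights sum to 5/6.
So P(the pea under cup 2 | the dealer opened cup 6) = (1/6) / (5/6) = 1/5.

1/5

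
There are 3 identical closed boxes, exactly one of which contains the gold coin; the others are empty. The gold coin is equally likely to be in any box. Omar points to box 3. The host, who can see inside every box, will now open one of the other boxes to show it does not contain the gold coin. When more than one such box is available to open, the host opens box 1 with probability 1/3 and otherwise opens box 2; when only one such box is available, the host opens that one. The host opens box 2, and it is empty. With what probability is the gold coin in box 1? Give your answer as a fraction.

3/5

Apply Bayes' rule, conditioning on where the gold coin actually is.
If it is in box 1 (prior 1/3): only box 2 is available, probability 1; weight (1/3)·1 = 1/3.
If it is in box 2 (prior 1/3): the host opened box 2, so this case is ruled out; weight (1/3)·0 = 0.
If it is in box 3 (prior 1/3): box 1 is available but not opened, probability 2/3; weight (1/3)·(2/3) = 2/9.
The weights sum to 5/9.
So P(the gold coin in box 1 | the host opened box 2) = (1/3) / (5/9) = 3/5.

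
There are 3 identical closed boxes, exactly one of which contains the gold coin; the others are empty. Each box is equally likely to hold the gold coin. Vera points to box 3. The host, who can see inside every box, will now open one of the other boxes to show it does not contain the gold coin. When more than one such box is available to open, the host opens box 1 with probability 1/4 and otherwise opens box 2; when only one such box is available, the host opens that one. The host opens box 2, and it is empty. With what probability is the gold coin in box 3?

Consider each possible location of the gold coin in turn.
If it is in box 1 (prior 1/3): only box 2 is available, probability 1; weight (1/3)·1 = 1/3.
If it is in box 2 (prior 1/3): the host opened box 2, so this case is ruled out; weight (1/3)·0 = 0.
If it is in box 3 (prior 1/3): box 1 is available but not opened, probability 3/4; weight (1/3)·(3/4) = 1/4.
The weights sum to 7/12.
So P(the gold coin in box 3 | the host opened box 2) = (1/4) / (7/12) = 3/7.

3/7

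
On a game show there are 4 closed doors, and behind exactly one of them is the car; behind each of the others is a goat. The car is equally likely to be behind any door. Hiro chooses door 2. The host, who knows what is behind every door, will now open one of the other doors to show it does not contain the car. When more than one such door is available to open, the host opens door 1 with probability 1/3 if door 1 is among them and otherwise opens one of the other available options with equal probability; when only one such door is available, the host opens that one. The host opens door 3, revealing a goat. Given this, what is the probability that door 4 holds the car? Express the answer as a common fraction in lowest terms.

Condition on the true location of the car.
If it is behind door 1 (prior 1/4): door 1 holds the prize so is unavailable; the host chooses uniformly among the 2 others, probability 1/2; weight (1/4)·(1/2) = 1/8.
If it is behind door 2 (prior 1/4): door 1 is available but not opened; door 3 gets probability (1 − 1/3)/2 = 1/3; weight (1/4)·(1/3) = 1/12.
If it is behind door 3 (prior 1/4): the host opened door 3, so this case is ruled out; weight (1/4)·0 = 0.
If it is behind door 4 (prior 1/4): door 1 is available but not opened, probability 2/3; weight (1/4)·(2/3) = 1/6.
The weights sum to 3/8.
So P(the car behind door 4 | the host opened door 3) = (1/6) / (3/8) = 4/9.

4/9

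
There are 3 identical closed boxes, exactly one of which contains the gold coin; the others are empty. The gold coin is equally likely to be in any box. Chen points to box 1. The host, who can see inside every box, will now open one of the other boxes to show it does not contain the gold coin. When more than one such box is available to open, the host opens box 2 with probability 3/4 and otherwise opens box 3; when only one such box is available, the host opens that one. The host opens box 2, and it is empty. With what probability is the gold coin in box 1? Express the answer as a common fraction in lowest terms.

Apply Bayes' rule, conditioning on where the gold coin actually is.
If it is in box 1 (prior 1/3): box 2 is available, opened with probability 3/4; weight (1/3)·(3/4) = 1/4.
If it is in box 2 (prior 1/3): the host opened box 2, so this case is ruled out; weight (1/3)·0 = 0.
If it is in box 3 (prior 1/3): only box 2 is available, probability 1; weight (1/3)·1 = 1/3.
The weights sum to 7/12.
So P(the gold coin in box 1 | the host opened box 2) = (1/4) / (7/12) = 3/7.

3/7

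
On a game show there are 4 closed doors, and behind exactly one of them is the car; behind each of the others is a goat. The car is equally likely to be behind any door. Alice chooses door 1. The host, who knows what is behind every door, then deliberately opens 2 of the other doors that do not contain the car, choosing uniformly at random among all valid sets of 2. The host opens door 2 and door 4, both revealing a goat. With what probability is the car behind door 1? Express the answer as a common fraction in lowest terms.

Apply Bayes' rule, conditioning on where the car actually is.
If it is behind door 1 (prior 1/4): the host has 3 equally likely choices, so probability 1/3; weight (1/4)·(1/3) = 1/12.
If it is behind either of doors 2 and 4 (prior 1/4 each): that door was opened and seen not to hold the prize — ruled out; weight (1/4)·0 = 0 each.
If it is behind door 3 (prior 1/4): the host has no choice, probability 1; weight (1/4)·1 = 1/4.
The weights sum to 1/3.
So P(the car behind door 1 | the host opened door 2 and door 4) = (1/12) / (1/3) = 1/4.

1/4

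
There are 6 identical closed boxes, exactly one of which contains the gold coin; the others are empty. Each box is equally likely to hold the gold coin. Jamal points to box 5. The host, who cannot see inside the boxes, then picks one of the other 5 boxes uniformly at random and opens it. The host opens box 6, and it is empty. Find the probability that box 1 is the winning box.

Because the host chose which box to open without knowing where the gold coin is, the choice is independent of the prize location. Learning that box 6 does not hold the gold coin simply rules out that one location and leaves the remaining 5 boxes still equally likely by symmetry.
So P(the gold coin in box 1) = 1/5.

1/5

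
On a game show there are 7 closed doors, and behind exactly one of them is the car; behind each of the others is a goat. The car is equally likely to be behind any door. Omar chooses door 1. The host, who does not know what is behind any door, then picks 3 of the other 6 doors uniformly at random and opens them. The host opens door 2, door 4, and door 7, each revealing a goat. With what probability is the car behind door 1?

1/4

Apply Bayes' rule, conditioning on where the car actually is.
If it is behind any of doors 1, 3, 5, and 6 (prior 1/7 each): the host picks exactly this set with probability 1/20 regardless, and none is the prize; weight (1/7)·(1/20) = 1/140 each.
If it is behind any of doors 2, 4, and 7 (prior 1/7 each): that door was opened and seen not to hold the prize — ruled out; weight (1/7)·0 = 0 each.
The weights sum to 1/35.
So P(the car behind door 1 | the host opened door 2, door 4, and door 7) = (1/140) / (1/35) = 1/4.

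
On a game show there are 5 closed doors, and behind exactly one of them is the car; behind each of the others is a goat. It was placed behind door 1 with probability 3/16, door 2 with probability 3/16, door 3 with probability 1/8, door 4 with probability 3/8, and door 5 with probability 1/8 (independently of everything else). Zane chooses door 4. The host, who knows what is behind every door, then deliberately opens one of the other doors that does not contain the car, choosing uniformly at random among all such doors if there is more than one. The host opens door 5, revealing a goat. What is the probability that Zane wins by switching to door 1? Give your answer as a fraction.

6/25

Apply Bayes' rule, conditioning on where the car actually is.
If it is behind either of doors 1 and 2 (prior 3/16 each): the host has 3 equally likely choices, so probability 1/3; weight (3/16)·(1/3) = 1/16 each.
If it is behind door 3 (prior 1/8): the host has 3 equally likely choices, so probability 1/3; weight (1/8)·(1/3) = 1/24.
If it is behind door 4 (prior 3/8): the host has 4 equally likely choices, so probability 1/4; weight (3/8)·(1/4) = 3/32.
If it is behind door 5 (prior 1/8): the host opened door 5, so this case is ruled out; weight (1/8)·0 = 0.
The weights sum to 25/96.
So P(the car behind door 1 | the host opened door 5) = (1/16) / (25/96) = 6/25.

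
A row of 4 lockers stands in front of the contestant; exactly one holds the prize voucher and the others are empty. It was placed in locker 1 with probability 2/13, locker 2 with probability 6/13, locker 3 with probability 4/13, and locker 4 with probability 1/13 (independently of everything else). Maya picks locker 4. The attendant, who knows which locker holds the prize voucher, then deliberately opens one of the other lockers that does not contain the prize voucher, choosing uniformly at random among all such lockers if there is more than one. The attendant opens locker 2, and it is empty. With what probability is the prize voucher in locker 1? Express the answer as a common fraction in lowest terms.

3/10

Apply Bayes' rule, conditioning on where the prize voucher actually is.
If it is in locker 1 (prior 2/13): the attendant has 2 equally likely choices, so probability 1/2; weight (2/13)·(1/2) = 1/13.
If it is in locker 2 (prior 6/13): the attendant opened locker 2, so this case is ruled out; weight (6/13)·0 = 0.
If it is in locker 3 (prior 4/13): the attendant has 2 equally likely choices, so probability 1/2; weight (4/13)·(1/2) = 2/13.
If it is in locker 4 (prior 1/13): the attendant has 3 equally likely choices, so probability 1/3; weight (1/13)·(1/3) = 1/39.
The weights sum to 10/39.
So P(the prize voucher in locker 1 | the attendant opened locker 2) = (1/13) / (10/39) = 3/10.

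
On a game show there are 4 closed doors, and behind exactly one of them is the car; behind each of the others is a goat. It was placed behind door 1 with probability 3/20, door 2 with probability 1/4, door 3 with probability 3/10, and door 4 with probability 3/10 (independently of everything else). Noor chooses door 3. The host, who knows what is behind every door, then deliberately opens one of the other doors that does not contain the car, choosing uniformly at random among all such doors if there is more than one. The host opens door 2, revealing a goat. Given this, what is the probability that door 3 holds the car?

Consider each possible location of the car in turn.
If it is behind door 1 (prior 3/20): the host has 2 equally likely choices, so probability 1/2; weight (3/20)·(1/2) = 3/40.
If it is behind door 2 (prior 1/4): the host opened door 2, so this case is ruled out; weight (1/4)·0 = 0.
If it is behind door 3 (prior 3/10): the host has 3 equally likely choices, so probability 1/3; weight (3/10)·(1/3) = 1/10.
If it is behind door 4 (prior 3/10): the host has 2 equally likely choices, so probability 1/2; weight (3/10)·(1/2) = 3/20.
The weights sum to 13/40.
So P(the car behind door 3 | the host opened door 2) = (1/10) / (13/40) = 4/13.

4/13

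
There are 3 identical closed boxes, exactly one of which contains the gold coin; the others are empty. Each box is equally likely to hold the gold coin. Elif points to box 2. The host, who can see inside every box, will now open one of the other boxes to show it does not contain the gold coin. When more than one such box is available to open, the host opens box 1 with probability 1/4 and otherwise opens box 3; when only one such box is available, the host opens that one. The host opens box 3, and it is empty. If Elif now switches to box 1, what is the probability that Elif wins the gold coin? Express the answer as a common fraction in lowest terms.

Apply Bayes' rule, conditioning on where the gold coin actually is.
If it is in box 1 (prior 1/3): only box 3 is available, probability 1; weight (1/3)·1 = 1/3.
If it is in box 2 (prior 1/3): box 1 is available but not opened, probability 3/4; weight (1/3)·(3/4) = 1/4.
If it is in box 3 (prior 1/3): the host opened box 3, so this case is ruled out; weight (1/3)·0 = 0.
The weights sum to 7/12.
So P(the gold coin in box 1 | the host opened box 3) = (1/3) / (7/12) = 4/7.

4/7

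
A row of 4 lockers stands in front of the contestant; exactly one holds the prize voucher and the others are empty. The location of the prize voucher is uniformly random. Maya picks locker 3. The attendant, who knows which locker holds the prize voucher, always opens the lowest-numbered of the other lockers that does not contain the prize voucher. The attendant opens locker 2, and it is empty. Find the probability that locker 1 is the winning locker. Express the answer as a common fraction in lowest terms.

1

Consider each possible location of the prize voucher in turn.
If it is in locker 1 (prior 1/4): locker 2 is the lowest-numbered option available, probability 1; weight (1/4)·1 = 1/4.
If it is in locker 2 (prior 1/4): the attendant opened locker 2, so this case is ruled out; weight (1/4)·0 = 0.
If it is in either of lockers 3 and 4 (prior 1/4 each): the attendant would have opened locker 1 instead, probability 0; weight (1/4)·0 = 0 each.
The weights sum to 1/4.
So P(the prize voucher in locker 1 | the attendant opened locker 2) = (1/4) / (1/4) = 1.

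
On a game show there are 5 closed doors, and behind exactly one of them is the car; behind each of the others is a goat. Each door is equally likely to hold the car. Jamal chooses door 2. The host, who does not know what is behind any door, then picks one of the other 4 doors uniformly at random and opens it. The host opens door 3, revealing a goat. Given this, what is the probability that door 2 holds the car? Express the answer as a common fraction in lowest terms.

1/4

Because the host chose which door to open without knowing where the car is, the choice is independent of the prize location. Learning that door 3 does not hold the car simply rules out that one location and leaves the remaining 4 doors still equally likely by symmetry.
So P(the car behind door 2) = 1/4.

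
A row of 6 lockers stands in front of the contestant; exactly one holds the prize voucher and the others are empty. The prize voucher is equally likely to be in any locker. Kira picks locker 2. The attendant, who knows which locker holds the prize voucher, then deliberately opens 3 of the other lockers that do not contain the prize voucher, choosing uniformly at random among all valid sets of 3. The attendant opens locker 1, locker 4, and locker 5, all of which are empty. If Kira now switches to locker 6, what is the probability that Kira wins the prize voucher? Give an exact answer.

5/12

Consider each possible location of the prize voucher in turn.
If it is in any of lockers 1, 4, and 5 (prior 1/6 each): that locker was opened and seen not to hold the prize — ruled out; weight (1/6)·0 = 0 each.
If it is in locker 2 (prior 1/6): the attendant has 10 equally likely choices, so probability 1/10; weight (1/6)·(1/10) = 1/60.
If it is in either of lockers 3 and 6 (prior 1/6 each): the attendant has 4 equally likely choices, so probability 1/4; weight (1/6)·(1/4) = 1/24 each.
The weights sum to 1/10.
So P(the prize voucher in locker 6 | the attendant opened locker 1, locker 4, and locker 5) = (1/24) / (1/10) = 5/12.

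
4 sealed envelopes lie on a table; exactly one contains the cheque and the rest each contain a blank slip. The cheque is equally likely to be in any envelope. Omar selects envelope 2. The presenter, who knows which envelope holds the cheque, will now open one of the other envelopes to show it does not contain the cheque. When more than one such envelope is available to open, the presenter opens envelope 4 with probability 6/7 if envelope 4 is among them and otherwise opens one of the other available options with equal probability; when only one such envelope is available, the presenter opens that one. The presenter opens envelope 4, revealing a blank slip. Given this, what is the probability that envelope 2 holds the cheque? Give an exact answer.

Apply Bayes' rule, conditioning on where the cheque actually is.
If it is in any of envelopes 1, 2, and 3 (prior 1/4 each): envelope 4 is available, opened with probability 6/7; weight (1/4)·(6/7) = 3/14 each.
If it is in envelope 4 (prior 1/4): the presenter opened envelope 4, so this case is ruled out; weight (1/4)·0 = 0.
The weights sum to 9/14.
So P(the cheque in envelope 2 | the presenter opened envelope 4) = (3/14) / (9/14) = 1/3.

1/3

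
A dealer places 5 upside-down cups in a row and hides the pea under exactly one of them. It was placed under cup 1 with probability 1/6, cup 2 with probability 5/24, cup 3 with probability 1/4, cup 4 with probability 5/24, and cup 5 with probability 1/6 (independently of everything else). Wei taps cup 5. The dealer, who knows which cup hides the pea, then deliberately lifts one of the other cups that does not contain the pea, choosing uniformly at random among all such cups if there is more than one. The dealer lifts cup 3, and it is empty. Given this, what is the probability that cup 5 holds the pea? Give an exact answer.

3/17

Condition on the true location of the pea.
If it is under cup 1 (prior 1/6): the dealer has 3 equally likely choices, so probability 1/3; weight (1/6)·(1/3) = 1/18.
If it is under either of cups 2 and 4 (prior 5/24 each): the dealer has 3 equally likely choices, so probability 1/3; weight (5/24)·(1/3) = 5/72 each.
If it is under cup 3 (prior 1/4): the dealer opened cup 3, so this case is ruled out; weight (1/4)·0 = 0.
If it is under cup 5 (prior 1/6): the dealer has 4 equally likely choices, so probability 1/4; weight (1/6)·(1/4) = 1/24.
The weights sum to 17/72.
So P(the pea under cup 5 | the dealer opened cup 3) = (1/24) / (17/72) = 3/17.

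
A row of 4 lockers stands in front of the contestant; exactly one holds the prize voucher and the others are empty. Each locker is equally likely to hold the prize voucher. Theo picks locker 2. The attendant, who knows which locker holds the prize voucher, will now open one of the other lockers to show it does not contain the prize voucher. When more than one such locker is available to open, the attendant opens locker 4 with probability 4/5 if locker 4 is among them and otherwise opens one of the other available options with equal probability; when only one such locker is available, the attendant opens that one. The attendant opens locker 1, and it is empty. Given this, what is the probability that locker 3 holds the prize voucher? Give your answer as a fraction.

Apply Bayes' rule, conditioning on where the prize voucher actually is.
If it is in locker 1 (prior 1/4): the attendant opened locker 1, so this case is ruled out; weight (1/4)·0 = 0.
If it is in locker 2 (prior 1/4): locker 4 is available but not opened; locker 1 gets probability (1 − 4/5)/2 = 1/10; weight (1/4)·(1/10) = 1/40.
If it is in locker 3 (prior 1/4): locker 4 is available but not opened, probability 1/5; weight (1/4)·(1/5) = 1/20.
If it is in locker 4 (prior 1/4): locker 4 holds the prize so is unavailable; the attendant chooses uniformly among the 2 others, probability 1/2; weight (1/4)·(1/2) = 1/8.
The weights sum to 1/5.
So P(the prize voucher in locker 3 | the attendant opened locker 1) = (1/20) / (1/5) = 1/4.

1/4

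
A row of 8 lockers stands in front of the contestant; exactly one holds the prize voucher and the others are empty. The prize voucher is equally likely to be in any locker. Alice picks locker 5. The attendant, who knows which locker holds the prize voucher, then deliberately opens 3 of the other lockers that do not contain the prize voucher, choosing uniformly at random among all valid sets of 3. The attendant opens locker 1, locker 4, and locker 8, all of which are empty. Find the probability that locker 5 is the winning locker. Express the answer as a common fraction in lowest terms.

1/8

Consider each possible location of the prize voucher in turn.
If it is in any of lockers 1, 4, and 8 (prior 1/8 each): that locker was opened and seen not to hold the prize — ruled out; weight (1/8)·0 = 0 each.
If it is in any of lockers 2, 3, 6, and 7 (prior 1/8 each): the attendant has 20 equally likely choices, so probability 1/20; weight (1/8)·(1/20) = 1/160 each.
If it is in locker 5 (prior 1/8): the attendant has 35 equally likely choices, so probability 1/35; weight (1/8)·(1/35) = 1/280.
The weights sum to 1/35.
So P(the prize voucher in locker 5 | the attendant opened locker 1, locker 4, and locker 8) = (1/280) / (1/35) = 1/8.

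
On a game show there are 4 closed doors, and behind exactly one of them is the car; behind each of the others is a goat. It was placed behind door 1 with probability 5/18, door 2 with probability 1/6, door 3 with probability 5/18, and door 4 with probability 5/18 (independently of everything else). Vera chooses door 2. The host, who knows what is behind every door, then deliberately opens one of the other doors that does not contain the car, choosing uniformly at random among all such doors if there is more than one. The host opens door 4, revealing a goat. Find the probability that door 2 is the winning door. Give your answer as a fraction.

Apply Bayes' rule, conditioning on where the car actually is.
If it is behind either of doors 1 and 3 (prior 5/18 each): the host has 2 equally likely choices, so probability 1/2; weight (5/18)·(1/2) = 5/36 each.
If it is behind door 2 (prior 1/6): the host has 3 equally likely choices, so probability 1/3; weight (1/6)·(1/3) = 1/18.
If it is behind door 4 (prior 5/18): the host opened door 4, so this case is ruled out; weight (5/18)·0 = 0.
The weights sum to 1/3.
So P(the car behind door 2 | the host opened door 4) = (1/18) / (1/3) = 1/6.

1/6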